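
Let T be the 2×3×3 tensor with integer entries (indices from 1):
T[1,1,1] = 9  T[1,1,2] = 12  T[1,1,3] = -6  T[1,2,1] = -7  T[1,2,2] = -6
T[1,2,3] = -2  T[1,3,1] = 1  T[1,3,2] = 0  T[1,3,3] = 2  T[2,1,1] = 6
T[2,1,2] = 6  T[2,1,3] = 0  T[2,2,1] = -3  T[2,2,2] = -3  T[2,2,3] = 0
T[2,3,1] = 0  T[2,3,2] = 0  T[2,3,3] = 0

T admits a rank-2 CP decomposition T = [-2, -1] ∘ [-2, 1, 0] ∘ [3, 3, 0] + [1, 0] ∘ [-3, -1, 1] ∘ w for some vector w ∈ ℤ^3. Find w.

Subtract the known terms from T to get the rank-1 residual R = [1, 0] ∘ [-3, -1, 1] ∘ w, so R[i,j,k] = a[i]·b[j]·w[k]. Pick indices with nonzero a[1]·b[1] = (1)·(-3) = -3. Only the fibre through (1,1,·) is needed: R[1,1,:] = T[1,1,:] − Σₗ aₗ[1]bₗ[1]cₗ = [9, 12, -6] − (-2)·(-2)·[3, 3, 0] = [-3, 0, -6]. Then w[k] = R[1,1,k] / -3 for each k, giving w = [-3, 0, -6] / -3 = [1, 0, 2].

w = [1, 0, 2]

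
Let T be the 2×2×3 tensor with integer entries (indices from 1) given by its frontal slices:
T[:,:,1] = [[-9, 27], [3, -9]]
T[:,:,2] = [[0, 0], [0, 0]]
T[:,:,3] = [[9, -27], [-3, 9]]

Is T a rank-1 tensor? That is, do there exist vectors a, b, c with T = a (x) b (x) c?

The mode-1 fibre T[:,1,1] = [-9, 3] gives a = [3, -1] (primitive direction); the mode-2 fibre T[1,:,1] = [-9, 27] gives b = [1, -3]; then c[k] = T[1,1,k] / (a[1]·b[1]) = [-9, 0, 9] / 3 = [-3, 0, 3].
Expanding [3, -1] (x) [1, -3] (x) [-3, 0, 3] reproduces all 12 entries of T, so T = [3, -1] (x) [1, -3] (x) [-3, 0, 3] and rank(T) ≤ 1.
Equivalently every frontal slice T[:,:,k] is c[k] times the rank-1 matrix [3, -1] (x) [1, -3]. So T has rank 1 (it is nonzero).

Yes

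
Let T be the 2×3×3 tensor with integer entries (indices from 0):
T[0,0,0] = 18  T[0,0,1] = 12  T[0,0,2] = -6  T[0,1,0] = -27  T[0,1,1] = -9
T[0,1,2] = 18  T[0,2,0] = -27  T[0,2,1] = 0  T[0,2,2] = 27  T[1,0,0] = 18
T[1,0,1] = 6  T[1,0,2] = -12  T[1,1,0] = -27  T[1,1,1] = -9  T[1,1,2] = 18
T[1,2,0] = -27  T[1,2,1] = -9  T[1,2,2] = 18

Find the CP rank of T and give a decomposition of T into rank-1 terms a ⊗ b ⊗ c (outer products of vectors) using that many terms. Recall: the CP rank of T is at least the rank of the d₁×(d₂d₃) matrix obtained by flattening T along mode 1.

Lower bound: the mode-1 unfolding of T (rows indexed by i, columns by (j,k) = (0,0), (0,1), (0,2), (1,0), (1,1), (1,2), (2,0), (2,1), (2,2)) is [[18, 12, -6, -27, -9, 18, -27, 0, 27], [18, 6, -12, -27, -9, 18, -27, -9, 18]].
There the 2×2 minor on rows i ∈ {0, 1}, columns (j,k) ∈ {(0,0), (0,1)} is det [[18, 12], [18, 6]] = -108 ≠ 0, so this unfolding has rank ≥ 2; CP rank is at least every unfolding rank, so rank(T) ≥ 2. (This is only a lower bound: in general the CP rank may exceed every unfolding rank, so we still need to exhibit 2 rank-1 terms summing to T.)
Upper bound — finding two terms. Write S_k = T[:,:,k] for the frontal slices: S₀ = [[18, -27, -27], [18, -27, -27]], S₁ = [[12, -9, 0], [6, -9, -9]], S₂ = [[-6, 18, 27], [-12, 18, 18]].
If T = a₁ ⊗ b₁ ⊗ c₁ + a₂ ⊗ b₂ ⊗ c₂ then each S_k = c₁[k]·a₁b₁ᵀ + c₂[k]·a₂b₂ᵀ. S₀ and S₁ are linearly independent, so a₁b₁ᵀ and a₂b₂ᵀ must span the same plane of matrices: they are the rank-1 matrices of the form x·S₀ + y·S₁.
The 2×2 minor of x·S₀ + y·S₁ on rows {0,1}, columns {0,1} is −162·xy − 54·y² = (-54)·(y)(3·x + y), vanishing at (x:y) = (1:0) and (1:-3).
M₁ = S₀ = [[18, -27, -27], [18, -27, -27]] = 9·(1, 1)(2, -3, -3)ᵀ and M₂ = S₀ − 3·S₁ = [[-18, 0, -27], [0, 0, 0]] = (-9)·(1, 0)(2, 0, 3)ᵀ, so take a₁ = (1, 1), b₁ = (2, -3, -3), a₂ = (1, 0), b₂ = (2, 0, 3).
Each slice is an integer combination of E₁ = a₁b₁ᵀ and E₂ = a₂b₂ᵀ: S₀ = 9·E₁, S₁ = 3·E₁ + 3·E₂, S₂ = −6·E₁ + 3·E₂; reading off coefficients, c₁ = (9, 3, -6) and c₂ = (0, 3, 3).
Hence T = (1, 1) ⊗ (2, -3, -3) ⊗ (9, 3, -6) + (1, 0) ⊗ (2, 0, 3) ⊗ (0, 3, 3), so rank(T) ≤ 2.
These bounds meet, so rank(T) = 2.
Check entry T[0,2,1] = 0: (1)·(-3)·(3) + (1)·(3)·(3) = 0.

rank(T) = 2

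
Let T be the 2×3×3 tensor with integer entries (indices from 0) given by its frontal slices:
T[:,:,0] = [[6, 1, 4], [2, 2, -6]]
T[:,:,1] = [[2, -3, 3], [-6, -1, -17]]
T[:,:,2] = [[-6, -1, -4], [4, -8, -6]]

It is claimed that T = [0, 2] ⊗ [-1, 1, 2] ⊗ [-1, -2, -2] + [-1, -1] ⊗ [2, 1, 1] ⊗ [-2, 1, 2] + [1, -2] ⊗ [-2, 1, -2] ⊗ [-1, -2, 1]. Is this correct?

Yes

Reconstruct entrywise from the claimed factors. For example, T[0,0,1] = 2 and Σₗ aₗ[0]bₗ[0]cₗ[1] = (0)·(-1)·(-2) + (-1)·(2)·(1) + (1)·(-2)·(-2) = 2; checking all 18 entries, every one matches. The claim holds.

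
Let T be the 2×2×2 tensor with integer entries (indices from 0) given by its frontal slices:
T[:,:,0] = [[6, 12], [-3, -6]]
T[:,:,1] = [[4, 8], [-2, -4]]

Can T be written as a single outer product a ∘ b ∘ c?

Yes

The mode-1 fibre T[:,0,0] = [6, -3] gives a = [2, -1] (primitive direction); the mode-2 fibre T[0,:,0] = [6, 12] gives b = [1, 2]; then c[k] = T[0,0,k] / (a[0]·b[0]) = [6, 4] / 2 = [3, 2].
Expanding [2, -1] ∘ [1, 2] ∘ [3, 2] reproduces all 8 entries of T, so T = [2, -1] ∘ [1, 2] ∘ [3, 2] and rank(T) ≤ 1.
Equivalently every frontal slice T[:,:,k] is c[k] times the rank-1 matrix [2, -1] ∘ [1, 2]. So T has rank 1 (it is nonzero).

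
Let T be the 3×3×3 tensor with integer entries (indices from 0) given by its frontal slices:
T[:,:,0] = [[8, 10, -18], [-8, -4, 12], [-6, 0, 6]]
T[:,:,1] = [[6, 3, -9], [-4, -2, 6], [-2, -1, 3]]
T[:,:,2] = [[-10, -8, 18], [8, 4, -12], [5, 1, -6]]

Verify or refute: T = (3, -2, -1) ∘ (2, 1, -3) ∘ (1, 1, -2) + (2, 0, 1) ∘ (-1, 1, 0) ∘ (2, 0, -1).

Reconstruct entry (0,0,0) from the claimed factors: Σₗ aₗ[0]bₗ[0]cₗ[0] = (3)·(2)·(1) + (2)·(-1)·(2) = 2, but T[0,0,0] = 8. The claim is false.

No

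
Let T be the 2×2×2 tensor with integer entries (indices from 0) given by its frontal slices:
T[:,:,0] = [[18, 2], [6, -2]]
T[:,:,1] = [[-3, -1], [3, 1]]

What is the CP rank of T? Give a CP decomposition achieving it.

Lower bound: the mode-1 unfolding of T (rows indexed by i, columns by (j,k) = (0,0), (0,1), (1,0), (1,1)) is [[18, -3, 2, -1], [6, 3, -2, 1]].
There the 2×2 minor on rows i ∈ {0, 1}, columns (j,k) ∈ {(0,0), (0,1)} is det [[18, -3], [6, 3]] = 72 ≠ 0, so this unfolding has rank ≥ 2; CP rank is at least every unfolding rank, so rank(T) ≥ 2. (This is only a lower bound: in general the CP rank may exceed every unfolding rank, so we still need to exhibit 2 rank-1 terms summing to T.)
Upper bound — finding two terms. Write S_k = T[:,:,k] for the frontal slices: S₀ = [[18, 2], [6, -2]], S₁ = [[-3, -1], [3, 1]].
If T = a₁ ⊗ b₁ ⊗ c₁ + a₂ ⊗ b₂ ⊗ c₂ then each S_k = c₁[k]·a₁b₁ᵀ + c₂[k]·a₂b₂ᵀ. S₀ and S₁ are linearly independent, so a₁b₁ᵀ and a₂b₂ᵀ must span the same plane of matrices: they are the rank-1 matrices of the form x·S₀ + y·S₁.
det(x·S₀ + y·S₁) is −48·x² + 24·xy = (-24)·(2·x − y)(x), vanishing at (x:y) = (1:2) and (0:1).
M₁ = S₀ + 2·S₁ = [[12, 0], [12, 0]] = 12·(1, 1)(1, 0)ᵀ and M₂ = S₁ = [[-3, -1], [3, 1]] = −(1, -1)(3, 1)ᵀ, so take a₁ = (1, 1), b₁ = (1, 0), a₂ = (1, -1), b₂ = (3, 1).
Each slice is an integer combination of E₁ = a₁b₁ᵀ and E₂ = a₂b₂ᵀ: S₀ = 12·E₁ + 2·E₂, S₁ = −E₂; reading off coefficients, c₁ = (12, 0) and c₂ = (2, -1).
Hence T = (1, 1) ⊗ (1, 0) ⊗ (12, 0) + (1, -1) ⊗ (3, 1) ⊗ (2, -1), so rank(T) ≤ 2.
These bounds meet, so rank(T) = 2.

rank(T) = 2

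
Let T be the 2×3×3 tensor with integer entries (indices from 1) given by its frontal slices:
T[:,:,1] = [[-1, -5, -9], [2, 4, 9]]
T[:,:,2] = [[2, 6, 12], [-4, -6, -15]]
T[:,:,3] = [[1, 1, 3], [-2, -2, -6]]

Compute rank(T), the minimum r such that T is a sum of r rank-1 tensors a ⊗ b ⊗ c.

2

Lower bound: the mode-3 unfolding of T (rows indexed by k, columns by (i,j) = (1,1), (1,2), (1,3), (2,1), (2,2), (2,3)) is [[-1, -5, -9, 2, 4, 9], [2, 6, 12, -4, -6, -15], [1, 1, 3, -2, -2, -6]].
There the 2×2 minor on rows k ∈ {1, 2}, columns (i,j) ∈ {(1,1), (1,2)} is det [[-1, -5], [2, 6]] = 4 ≠ 0, so this unfolding has rank ≥ 2; CP rank is at least every unfolding rank, so rank(T) ≥ 2. (Unfolding ranks only ever bound the CP rank from below — rank(T) can be strictly larger than all of them — so the matching upper bound has to come from an explicit 2-term decomposition.)
Upper bound — finding two terms. Write S_k = T[:,:,k] for the frontal slices: S₁ = [[-1, -5, -9], [2, 4, 9]], S₂ = [[2, 6, 12], [-4, -6, -15]], S₃ = [[1, 1, 3], [-2, -2, -6]].
If T = a₁ ⊗ b₁ ⊗ c₁ + a₂ ⊗ b₂ ⊗ c₂ then each S_k = c₁[k]·a₁b₁ᵀ + c₂[k]·a₂b₂ᵀ. S₁ and S₂ are linearly independent, so a₁b₁ᵀ and a₂b₂ᵀ must span the same plane of matrices: they are the rank-1 matrices of the form x·S₁ + y·S₂.
The 2×2 minor of x·S₁ + y·S₂ on rows {1,2}, columns {1,2} is 6·x² − 18·xy + 12·y² = 6·(x − 2·y)(x − y), vanishing at (x:y) = (2:1) and (1:1).
M₁ = 2·S₁ + S₂ = [[0, -4, -6], [0, 2, 3]] = −[2, -1][0, 2, 3]ᵀ and M₂ = S₁ + S₂ = [[1, 1, 3], [-2, -2, -6]] = [1, -2][1, 1, 3]ᵀ, so take a₁ = [2, -1], b₁ = [0, 2, 3], a₂ = [1, -2], b₂ = [1, 1, 3].
Each slice is an integer combination of E₁ = a₁b₁ᵀ and E₂ = a₂b₂ᵀ: S₁ = −E₁ − E₂, S₂ = E₁ + 2·E₂, S₃ = E₂; reading off coefficients, c₁ = [-1, 1, 0] and c₂ = [-1, 2, 1].
Hence T = [2, -1] ⊗ [0, 2, 3] ⊗ [-1, 1, 0] + [1, -2] ⊗ [1, 1, 3] ⊗ [-1, 2, 1], so rank(T) ≤ 2.
These bounds meet, so rank(T) = 2.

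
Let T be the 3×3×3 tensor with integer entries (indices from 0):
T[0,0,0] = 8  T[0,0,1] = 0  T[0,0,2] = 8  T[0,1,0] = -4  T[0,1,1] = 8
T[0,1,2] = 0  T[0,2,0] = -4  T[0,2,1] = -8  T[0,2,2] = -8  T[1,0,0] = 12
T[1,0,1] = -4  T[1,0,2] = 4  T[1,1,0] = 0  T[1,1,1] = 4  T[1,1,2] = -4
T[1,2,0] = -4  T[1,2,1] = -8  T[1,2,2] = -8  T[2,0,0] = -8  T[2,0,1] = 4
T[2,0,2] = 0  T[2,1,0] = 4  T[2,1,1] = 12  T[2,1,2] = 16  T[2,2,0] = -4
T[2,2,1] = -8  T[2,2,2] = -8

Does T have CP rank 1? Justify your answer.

No

The mode-1 unfolding of T (rows indexed by i, columns by (j,k) = (0,0), (0,1), (0,2), (1,0), (1,1), (1,2), (2,0), (2,1), (2,2)) is [[8, 0, 8, -4, 8, 0, -4, -8, -8], [12, -4, 4, 0, 4, -4, -4, -8, -8], [-8, 4, 0, 4, 12, 16, -4, -8, -8]].
There the 3×3 minor on rows i ∈ {0, 1, 2}, columns (j,k) ∈ {(0,0), (0,1), (1,0)} is det [[8, 0, -4], [12, -4, 0], [-8, 4, 4]] = -192 ≠ 0, so this unfolding has rank ≥ 3; CP rank is at least every unfolding rank, so rank(T) ≥ 3.
In particular rank(T) ≥ 3 > 1, so T is not rank-1.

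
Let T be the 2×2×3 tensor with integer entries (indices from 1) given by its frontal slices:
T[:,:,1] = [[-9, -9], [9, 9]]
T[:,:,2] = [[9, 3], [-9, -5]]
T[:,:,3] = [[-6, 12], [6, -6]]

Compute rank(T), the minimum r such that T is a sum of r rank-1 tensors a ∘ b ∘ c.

Lower bound: the mode-1 unfolding of T (rows indexed by i, columns by (j,k) = (1,1), (1,2), (1,3), (2,1), (2,2), (2,3)) is [[-9, 9, -6, -9, 3, 12], [9, -9, 6, 9, -5, -6]].
There the 2×2 minor on rows i ∈ {1, 2}, columns (j,k) ∈ {(1,1), (2,2)} is det [[-9, 3], [9, -5]] = 18 ≠ 0, so this unfolding has rank ≥ 2; CP rank is at least every unfolding rank, so rank(T) ≥ 2. (Unfolding ranks only ever bound the CP rank from below — rank(T) can be strictly larger than all of them — so the matching upper bound has to come from an explicit 2-term decomposition.)
Upper bound — finding two terms. Write S_k = T[:,:,k] for the frontal slices: S₁ = [[-9, -9], [9, 9]], S₂ = [[9, 3], [-9, -5]], S₃ = [[-6, 12], [6, -6]].
If T = a₁ ∘ b₁ ∘ c₁ + a₂ ∘ b₂ ∘ c₂ then each S_k = c₁[k]·a₁b₁ᵀ + c₂[k]·a₂b₂ᵀ. S₁ and S₂ are linearly independent, so a₁b₁ᵀ and a₂b₂ᵀ must span the same plane of matrices: they are the rank-1 matrices of the form x·S₁ + y·S₂.
det(x·S₁ + y·S₂) is 18·xy − 18·y² = 18·(x − y)(y), vanishing at (x:y) = (1:1) and (1:0).
M₁ = S₁ + S₂ = [[0, -6], [0, 4]] = (-2)·[3, -2][0, 1]ᵀ and M₂ = S₁ = [[-9, -9], [9, 9]] = (-9)·[1, -1][1, 1]ᵀ, so take a₁ = [3, -2], b₁ = [0, 1], a₂ = [1, -1], b₂ = [1, 1].
Each slice is an integer combination of E₁ = a₁b₁ᵀ and E₂ = a₂b₂ᵀ: S₁ = −9·E₂, S₂ = −2·E₁ + 9·E₂, S₃ = 6·E₁ − 6·E₂; reading off coefficients, c₁ = [0, -2, 6] and c₂ = [-9, 9, -6].
Hence T = [3, -2] ∘ [0, 1] ∘ [0, -2, 6] + [1, -1] ∘ [1, 1] ∘ [-9, 9, -6], so rank(T) ≤ 2.
These bounds meet, so rank(T) = 2.
Check entry T[2,2,1] = 9: (-2)·(1)·(0) + (-1)·(1)·(-9) = 9.

2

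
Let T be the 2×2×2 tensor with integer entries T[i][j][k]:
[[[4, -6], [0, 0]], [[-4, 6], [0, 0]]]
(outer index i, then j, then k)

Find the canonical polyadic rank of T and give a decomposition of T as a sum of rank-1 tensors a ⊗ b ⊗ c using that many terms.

Lower bound: T ≠ 0 (e.g. T[0,0,0] = 4), so rank(T) ≥ 1.
Upper bound: if T = a ⊗ b ⊗ c then every fibre of T is a multiple of the corresponding factor, so read the factors off the fibres through the nonzero entry T[0,0,0] = 4.
The mode-1 fibre T[:,0,0] = [4, -4] gives a = [1, -1] (primitive direction); the mode-2 fibre T[0,:,0] = [4, 0] gives b = [1, 0]; then c[k] = T[0,0,k] / (a[0]·b[0]) = [4, -6] / 1 = [4, -6].
Expanding [1, -1] ⊗ [1, 0] ⊗ [4, -6] reproduces all 8 entries of T, so T = [1, -1] ⊗ [1, 0] ⊗ [4, -6] and rank(T) ≤ 1.
These bounds meet, so rank(T) = 1.

rank(T) = 1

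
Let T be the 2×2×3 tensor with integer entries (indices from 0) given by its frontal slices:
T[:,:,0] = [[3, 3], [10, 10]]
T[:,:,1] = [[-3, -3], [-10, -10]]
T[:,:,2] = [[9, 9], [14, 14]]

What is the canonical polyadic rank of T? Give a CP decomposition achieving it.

rank(T) = 2

Lower bound: the mode-3 unfolding of T (rows indexed by k, columns by (i,j) = (0,0), (0,1), (1,0), (1,1)) is [[3, 3, 10, 10], [-3, -3, -10, -10], [9, 9, 14, 14]].
There the 2×2 minor on rows k ∈ {0, 2}, columns (i,j) ∈ {(0,0), (1,0)} is det [[3, 10], [9, 14]] = -48 ≠ 0, so this unfolding has rank ≥ 2; CP rank is at least every unfolding rank, so rank(T) ≥ 2. (This is only a lower bound: in general the CP rank may exceed every unfolding rank, so we still need to exhibit 2 rank-1 terms summing to T.)
Upper bound — finding two terms. Every mode-2 slice of T is a multiple of one matrix: T[:,j,:] = b[j]·M with b = [1, 1] and M = [[3, -3, 9], [10, -10, 14]] (rows indexed by i, columns by k). So it suffices to write M as a sum of two rank-1 matrices.
Splitting M by its rows (i = 0, 1), M = [1, 0][3, -3, 9]ᵀ + [0, 1][10, -10, 14]ᵀ.
Hence T = [1, 0] ⊗ [1, 1] ⊗ [3, -3, 9] + [0, 1] ⊗ [1, 1] ⊗ [10, -10, 14], so rank(T) ≤ 2.
These bounds meet, so rank(T) = 2.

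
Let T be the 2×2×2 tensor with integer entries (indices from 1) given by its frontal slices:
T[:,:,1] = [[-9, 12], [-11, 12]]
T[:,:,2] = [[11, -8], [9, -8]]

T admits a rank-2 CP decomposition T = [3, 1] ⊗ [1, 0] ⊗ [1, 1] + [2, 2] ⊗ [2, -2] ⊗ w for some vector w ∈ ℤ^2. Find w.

Subtract the known terms from T to get the rank-1 residual R = [2, 2] ⊗ [2, -2] ⊗ w, so R[i,j,k] = a[i]·b[j]·w[k]. Pick indices with nonzero a[1]·b[1] = (2)·(2) = 4. Only the fibre through (1,1,·) is needed: R[1,1,:] = T[1,1,:] − Σₗ aₗ[1]bₗ[1]cₗ = [-9, 11] − (3)·(1)·[1, 1] = [-12, 8]. Then w[k] = R[1,1,k] / 4 for each k, giving w = [-12, 8] / 4 = [-3, 2].

w = [-3, 2]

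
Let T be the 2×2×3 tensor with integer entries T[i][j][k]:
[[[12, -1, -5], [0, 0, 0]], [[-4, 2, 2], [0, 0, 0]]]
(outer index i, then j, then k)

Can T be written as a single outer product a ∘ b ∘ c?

No

The mode-3 unfolding of T (rows indexed by k, columns by (i,j) = (0,0), (0,1), (1,0), (1,1)) is [[12, 0, -4, 0], [-1, 0, 2, 0], [-5, 0, 2, 0]].
There the 2×2 minor on rows k ∈ {0, 1}, columns (i,j) ∈ {(0,0), (1,0)} is det [[12, -4], [-1, 2]] = 20 ≠ 0, so this unfolding has rank ≥ 2; CP rank is at least every unfolding rank, so rank(T) ≥ 2.
In particular rank(T) ≥ 2 > 1, so T is not rank-1.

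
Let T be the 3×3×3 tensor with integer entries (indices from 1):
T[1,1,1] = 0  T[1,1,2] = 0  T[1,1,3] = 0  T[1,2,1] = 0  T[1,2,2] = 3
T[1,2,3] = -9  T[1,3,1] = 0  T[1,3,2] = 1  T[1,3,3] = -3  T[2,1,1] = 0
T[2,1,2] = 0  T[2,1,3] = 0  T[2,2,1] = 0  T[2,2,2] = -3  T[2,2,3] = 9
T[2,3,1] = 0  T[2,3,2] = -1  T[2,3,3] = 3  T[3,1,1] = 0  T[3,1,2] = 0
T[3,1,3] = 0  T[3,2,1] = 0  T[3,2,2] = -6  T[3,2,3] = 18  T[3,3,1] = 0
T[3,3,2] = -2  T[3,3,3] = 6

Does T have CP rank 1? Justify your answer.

Yes

If T = a ⊗ b ⊗ c then every fibre of T is a multiple of the corresponding factor, so read the factors off the fibres through the nonzero entry T[1,2,2] = 3.
The mode-1 fibre T[:,2,2] = [3, -3, -6] gives a = [1, -1, -2] (primitive direction); the mode-2 fibre T[1,:,2] = [0, 3, 1] gives b = [0, 3, 1]; then c[k] = T[1,2,k] / (a[1]·b[2]) = [0, 3, -9] / 3 = [0, 1, -3].
Expanding [1, -1, -2] ⊗ [0, 3, 1] ⊗ [0, 1, -3] reproduces all 27 entries of T, so T = [1, -1, -2] ⊗ [0, 3, 1] ⊗ [0, 1, -3] and rank(T) ≤ 1.
Equivalently every frontal slice T[:,:,k] is c[k] times the rank-1 matrix [1, -1, -2] ⊗ [0, 3, 1]. So T has rank 1 (it is nonzero).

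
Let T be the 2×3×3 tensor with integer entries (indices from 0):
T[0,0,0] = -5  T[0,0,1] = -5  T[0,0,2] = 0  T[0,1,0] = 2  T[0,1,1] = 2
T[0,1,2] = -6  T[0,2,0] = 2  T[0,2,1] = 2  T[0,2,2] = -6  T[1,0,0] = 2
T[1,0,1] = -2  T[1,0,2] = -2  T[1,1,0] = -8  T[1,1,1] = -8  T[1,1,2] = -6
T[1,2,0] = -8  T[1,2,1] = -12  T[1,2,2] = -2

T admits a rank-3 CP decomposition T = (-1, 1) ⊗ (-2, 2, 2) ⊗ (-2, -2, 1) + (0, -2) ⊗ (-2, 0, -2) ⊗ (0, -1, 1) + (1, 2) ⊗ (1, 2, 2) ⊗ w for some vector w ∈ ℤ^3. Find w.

w = (-1, -1, -2)

Subtract the known terms from T to get the rank-1 residual R = (1, 2) ⊗ (1, 2, 2) ⊗ w, so R[i,j,k] = a[i]·b[j]·w[k]. Pick indices with nonzero a[0]·b[0] = (1)·(1) = 1. Only the fibre through (0,0,·) is needed: R[0,0,:] = T[0,0,:] − Σₗ aₗ[0]bₗ[0]cₗ = [-5, -5, 0] − (-1)·(-2)·(-2, -2, 1) − (0)·(-2)·(0, -1, 1) = [-1, -1, -2]. Then w[k] = R[0,0,k] / 1 for each k, giving w = [-1, -1, -2] / 1 = (-1, -1, -2).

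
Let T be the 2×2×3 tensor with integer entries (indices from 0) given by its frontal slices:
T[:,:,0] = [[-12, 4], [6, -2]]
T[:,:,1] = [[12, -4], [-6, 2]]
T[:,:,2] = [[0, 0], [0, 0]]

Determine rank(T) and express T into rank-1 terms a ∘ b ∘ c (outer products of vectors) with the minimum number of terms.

Lower bound: T ≠ 0 (e.g. T[0,0,0] = -12), so rank(T) ≥ 1.
Upper bound: if T = a ∘ b ∘ c then every fibre of T is a multiple of the corresponding factor, so read the factors off the fibres through the nonzero entry T[0,0,0] = -12.
The mode-1 fibre T[:,0,0] = [-12, 6] gives a = [2, -1] (primitive direction); the mode-2 fibre T[0,:,0] = [-12, 4] gives b = [3, -1]; then c[k] = T[0,0,k] / (a[0]·b[0]) = [-12, 12, 0] / 6 = [-2, 2, 0].
Expanding [2, -1] ∘ [3, -1] ∘ [-2, 2, 0] reproduces all 12 entries of T, so T = [2, -1] ∘ [3, -1] ∘ [-2, 2, 0] and rank(T) ≤ 1.
These bounds meet, so rank(T) = 1.
Check entry T[1,0,0] = 6: (-1)·(3)·(-2) = 6.

rank(T) = 1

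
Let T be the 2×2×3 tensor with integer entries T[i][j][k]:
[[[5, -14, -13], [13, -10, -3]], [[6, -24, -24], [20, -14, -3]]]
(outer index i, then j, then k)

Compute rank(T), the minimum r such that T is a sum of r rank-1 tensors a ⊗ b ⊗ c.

Lower bound: the mode-3 unfolding of T (rows indexed by k, columns by (i,j) = (0,0), (0,1), (1,0), (1,1)) is [[5, 13, 6, 20], [-14, -10, -24, -14], [-13, -3, -24, -3]].
There the 2×2 minor on rows k ∈ {0, 1}, columns (i,j) ∈ {(0,0), (0,1)} is det [[5, 13], [-14, -10]] = 132 ≠ 0, so this unfolding has rank ≥ 2; CP rank is at least every unfolding rank, so rank(T) ≥ 2. (This is only a lower bound: in general the CP rank may exceed every unfolding rank, so we still need to exhibit 2 rank-1 terms summing to T.)
Upper bound — finding two terms. Write S_k = T[:,:,k] for the frontal slices: S₀ = [[5, 13], [6, 20]], S₁ = [[-14, -10], [-24, -14]], S₂ = [[-13, -3], [-24, -3]].
If T = a₁ ⊗ b₁ ⊗ c₁ + a₂ ⊗ b₂ ⊗ c₂ then each S_k = c₁[k]·a₁b₁ᵀ + c₂[k]·a₂b₂ᵀ. S₀ and S₁ are linearly independent, so a₁b₁ᵀ and a₂b₂ᵀ must span the same plane of matrices: they are the rank-1 matrices of the form x·S₀ + y·S₁.
det(x·S₀ + y·S₁) is 22·x² + 22·xy − 44·y² = 22·(x + 2·y)(x − y), vanishing at (x:y) = (2:-1) and (1:1).
M₁ = 2·S₀ − S₁ = [[24, 36], [36, 54]] = 6·[2, 3][2, 3]ᵀ and M₂ = S₀ + S₁ = [[-9, 3], [-18, 6]] = (-3)·[1, 2][3, -1]ᵀ, so take a₁ = [2, 3], b₁ = [2, 3], a₂ = [1, 2], b₂ = [3, -1].
Each slice is an integer combination of E₁ = a₁b₁ᵀ and E₂ = a₂b₂ᵀ: S₀ = 2·E₁ − E₂, S₁ = −2·E₁ − 2·E₂, S₂ = −E₁ − 3·E₂; reading off coefficients, c₁ = [2, -2, -1] and c₂ = [-1, -2, -3].
Hence T = [2, 3] ⊗ [2, 3] ⊗ [2, -2, -1] + [1, 2] ⊗ [3, -1] ⊗ [-1, -2, -3], so rank(T) ≤ 2.
These bounds meet, so rank(T) = 2.

2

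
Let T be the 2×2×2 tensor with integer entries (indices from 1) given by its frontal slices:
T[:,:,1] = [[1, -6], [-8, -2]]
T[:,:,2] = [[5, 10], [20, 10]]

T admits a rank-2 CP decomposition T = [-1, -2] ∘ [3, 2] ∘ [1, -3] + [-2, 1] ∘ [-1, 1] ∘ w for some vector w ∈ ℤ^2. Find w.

w = [2, -2]

Subtract the known terms from T to get the rank-1 residual R = [-2, 1] ∘ [-1, 1] ∘ w, so R[i,j,k] = a[i]·b[j]·w[k]. Pick indices with nonzero a[1]·b[1] = (-2)·(-1) = 2. Only the fibre through (1,1,·) is needed: R[1,1,:] = T[1,1,:] − Σₗ aₗ[1]bₗ[1]cₗ = [1, 5] − (-1)·(3)·[1, -3] = [4, -4]. Then w[k] = R[1,1,k] / 2 for each k, giving w = [4, -4] / 2 = [2, -2].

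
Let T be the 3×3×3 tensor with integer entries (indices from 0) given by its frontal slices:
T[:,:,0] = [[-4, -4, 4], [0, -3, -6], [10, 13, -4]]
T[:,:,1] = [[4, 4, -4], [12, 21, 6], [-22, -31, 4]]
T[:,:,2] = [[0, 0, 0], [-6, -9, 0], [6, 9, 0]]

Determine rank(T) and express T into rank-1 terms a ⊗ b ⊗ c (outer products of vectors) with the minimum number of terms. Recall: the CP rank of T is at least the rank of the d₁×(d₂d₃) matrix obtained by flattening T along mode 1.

Lower bound: the mode-2 unfolding of T (rows indexed by j, columns by (i,k) = (0,0), (0,1), (0,2), (1,0), (1,1), (1,2), (2,0), (2,1), (2,2)) is [[-4, 4, 0, 0, 12, -6, 10, -22, 6], [-4, 4, 0, -3, 21, -9, 13, -31, 9], [4, -4, 0, -6, 6, 0, -4, 4, 0]].
There the 2×2 minor on rows j ∈ {0, 1}, columns (i,k) ∈ {(0,0), (1,0)} is det [[-4, 0], [-4, -3]] = 12 ≠ 0, so this unfolding has rank ≥ 2; CP rank is at least every unfolding rank, so rank(T) ≥ 2. (Flattening ranks never certify an upper bound on CP rank; for that we must actually write T with 2 rank-1 terms.)
Upper bound — finding two terms. Write S_k = T[:,:,k] for the frontal slices: S₀ = [[-4, -4, 4], [0, -3, -6], [10, 13, -4]], S₁ = [[4, 4, -4], [12, 21, 6], [-22, -31, 4]], S₂ = [[0, 0, 0], [-6, -9, 0], [6, 9, 0]].
If T = a₁ ⊗ b₁ ⊗ c₁ + a₂ ⊗ b₂ ⊗ c₂ then each S_k = c₁[k]·a₁b₁ᵀ + c₂[k]·a₂b₂ᵀ. S₀ and S₁ are linearly independent, so a₁b₁ᵀ and a₂b₂ᵀ must span the same plane of matrices: they are the rank-1 matrices of the form x·S₀ + y·S₁.
The 2×2 minor of x·S₀ + y·S₁ on rows {0,1}, columns {0,1} is 12·x² − 48·xy + 36·y² = 12·(x − 3·y)(x − y), vanishing at (x:y) = (3:1) and (1:1).
M₁ = 3·S₀ + S₁ = [[-8, -8, 8], [12, 12, -12], [8, 8, -8]] = (-4)·[2, -3, -2][1, 1, -1]ᵀ and M₂ = S₀ + S₁ = [[0, 0, 0], [12, 18, 0], [-12, -18, 0]] = 6·[0, 1, -1][2, 3, 0]ᵀ, so take a₁ = [2, -3, -2], b₁ = [1, 1, -1], a₂ = [0, 1, -1], b₂ = [2, 3, 0].
Each slice is an integer combination of E₁ = a₁b₁ᵀ and E₂ = a₂b₂ᵀ: S₀ = −2·E₁ − 3·E₂, S₁ = 2·E₁ + 9·E₂, S₂ = −3·E₂; reading off coefficients, c₁ = [-2, 2, 0] and c₂ = [-3, 9, -3].
Hence T = [2, -3, -2] ⊗ [1, 1, -1] ⊗ [-2, 2, 0] + [0, 1, -1] ⊗ [2, 3, 0] ⊗ [-3, 9, -3], so rank(T) ≤ 2.
These bounds meet, so rank(T) = 2.

rank(T) = 2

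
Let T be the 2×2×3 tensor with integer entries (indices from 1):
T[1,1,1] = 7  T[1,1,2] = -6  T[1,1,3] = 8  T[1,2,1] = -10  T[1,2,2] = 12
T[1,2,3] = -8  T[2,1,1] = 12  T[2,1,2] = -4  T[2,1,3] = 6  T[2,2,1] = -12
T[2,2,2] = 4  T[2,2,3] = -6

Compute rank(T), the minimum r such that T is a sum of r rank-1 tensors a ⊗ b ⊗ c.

Lower bound: in the mode-3 unfolding of T (rows indexed by k, columns by (i,j)) the 3×3 minor on rows k ∈ {1, 2, 3}, columns (i,j) ∈ {(1,1), (1,2), (2,1)} is det [[7, -10, 12], [-6, 12, -4], [8, -8, 6]] = -336 ≠ 0, so that unfolding has rank ≥ 3 and hence rank(T) ≥ 3 (CP rank is at least every unfolding rank, though it can be larger).
Upper bound: T is a sum of 3 rank-1 terms, T = [0, 1] ⊗ [1, -1] ⊗ [4, 4, -2] + [1, 0] ⊗ [1, 2] ⊗ [-1, 2, 0] + [1, 1] ⊗ [1, -1] ⊗ [8, -8, 8] (one valid choice — decompositions are not unique — normalised so each a, b is primitive with positive first nonzero entry; check it by expanding all entries), so rank(T) ≤ 3.
These bounds meet, so rank(T) = 3.

3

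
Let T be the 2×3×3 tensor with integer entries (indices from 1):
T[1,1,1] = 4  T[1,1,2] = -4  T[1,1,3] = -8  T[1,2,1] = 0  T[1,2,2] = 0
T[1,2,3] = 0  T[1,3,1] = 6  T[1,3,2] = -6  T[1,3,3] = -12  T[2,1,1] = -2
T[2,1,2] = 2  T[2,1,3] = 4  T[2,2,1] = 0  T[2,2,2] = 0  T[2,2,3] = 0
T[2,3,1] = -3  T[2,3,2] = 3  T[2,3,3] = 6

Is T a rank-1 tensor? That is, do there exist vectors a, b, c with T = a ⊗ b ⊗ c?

If T = a ⊗ b ⊗ c then every fibre of T is a multiple of the corresponding factor, so read the factors off the fibres through the nonzero entry T[1,1,1] = 4.
The mode-1 fibre T[:,1,1] = [4, -2] gives a = [2, -1] (primitive direction); the mode-2 fibre T[1,:,1] = [4, 0, 6] gives b = [2, 0, 3]; then c[k] = T[1,1,k] / (a[1]·b[1]) = [4, -4, -8] / 4 = [1, -1, -2].
Expanding [2, -1] ⊗ [2, 0, 3] ⊗ [1, -1, -2] reproduces all 18 entries of T, so T = [2, -1] ⊗ [2, 0, 3] ⊗ [1, -1, -2] and rank(T) ≤ 1.
Equivalently every frontal slice T[:,:,k] is c[k] times the rank-1 matrix [2, -1] ⊗ [2, 0, 3]. So T has rank 1 (it is nonzero).

Yes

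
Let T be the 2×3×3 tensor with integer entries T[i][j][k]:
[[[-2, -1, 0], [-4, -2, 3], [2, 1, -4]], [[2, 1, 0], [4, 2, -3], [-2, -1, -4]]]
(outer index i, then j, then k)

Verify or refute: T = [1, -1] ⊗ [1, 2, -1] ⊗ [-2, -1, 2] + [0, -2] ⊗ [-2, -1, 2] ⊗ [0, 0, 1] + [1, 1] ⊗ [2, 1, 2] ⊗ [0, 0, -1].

Reconstruct entrywise from the claimed factors. For example, T[1,1,2] = -3 and Σₗ aₗ[1]bₗ[1]cₗ[2] = (-1)·(2)·(2) + (-2)·(-1)·(1) + (1)·(1)·(-1) = -3; checking all 18 entries, every one matches. The claim holds.

Yes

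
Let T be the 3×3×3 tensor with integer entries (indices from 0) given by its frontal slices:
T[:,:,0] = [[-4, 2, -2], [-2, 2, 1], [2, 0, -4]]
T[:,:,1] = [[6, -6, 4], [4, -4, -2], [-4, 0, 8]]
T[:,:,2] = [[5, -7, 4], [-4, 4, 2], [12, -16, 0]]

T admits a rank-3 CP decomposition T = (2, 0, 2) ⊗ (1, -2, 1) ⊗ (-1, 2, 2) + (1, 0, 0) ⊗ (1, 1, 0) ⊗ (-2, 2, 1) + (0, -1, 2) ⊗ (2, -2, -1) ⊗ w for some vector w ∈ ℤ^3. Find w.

w = (1, -2, 2)

Subtract the known terms from T to get the rank-1 residual R = (0, -1, 2) ⊗ (2, -2, -1) ⊗ w, so R[i,j,k] = a[i]·b[j]·w[k]. Pick indices with nonzero a[1]·b[0] = (-1)·(2) = -2. Only the fibre through (1,0,·) is needed: R[1,0,:] = T[1,0,:] − Σₗ aₗ[1]bₗ[0]cₗ = [-2, 4, -4] − (0)·(1)·(-1, 2, 2) − (0)·(1)·(-2, 2, 1) = [-2, 4, -4]. Then w[k] = R[1,0,k] / -2 for each k, giving w = [-2, 4, -4] / -2 = (1, -2, 2).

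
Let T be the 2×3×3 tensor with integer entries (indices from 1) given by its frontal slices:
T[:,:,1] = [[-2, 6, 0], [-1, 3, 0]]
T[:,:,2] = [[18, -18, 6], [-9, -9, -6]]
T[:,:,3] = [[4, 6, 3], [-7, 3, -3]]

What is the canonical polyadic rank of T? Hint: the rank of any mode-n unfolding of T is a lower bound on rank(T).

Lower bound: in the mode-3 unfolding of T (rows indexed by k, columns by (i,j)) the 2×2 minor on rows k ∈ {1, 2}, columns (i,j) ∈ {(1,1), (1,2)} is det [[-2, 6], [18, -18]] = -72 ≠ 0, so that unfolding has rank ≥ 2 and hence rank(T) ≥ 2 (CP rank is at least every unfolding rank, though it can be larger).
Upper bound: with S_k = T[:,:,k], the two rank-1 terms a₁b₁ᵀ, a₂b₂ᵀ are the rank-1 members of the pencil x·S₁ + y·S₂.
The 2×2 minor of x·S₁ + y·S₂ on rows {1,2}, columns {1,2} is 108·xy − 324·y² = 108·(x − 3·y)(y), vanishing at (x:y) = (3:1) and (1:0).
M₁ = 3·S₁ + S₂ = [[12, 0, 6], [-12, 0, -6]] = 6·[1, -1][2, 0, 1]ᵀ and M₂ = S₁ = [[-2, 6, 0], [-1, 3, 0]] = −[2, 1][1, -3, 0]ᵀ, so take a₁ = [1, -1], b₁ = [2, 0, 1], a₂ = [2, 1], b₂ = [1, -3, 0].
Each slice is an integer combination of E₁ = a₁b₁ᵀ and E₂ = a₂b₂ᵀ: S₁ = −E₂, S₂ = 6·E₁ + 3·E₂, S₃ = 3·E₁ − E₂; reading off coefficients, c₁ = [0, 6, 3] and c₂ = [-1, 3, -1].
Hence T = [1, -1] (x) [2, 0, 1] (x) [0, 6, 3] + [2, 1] (x) [1, -3, 0] (x) [-1, 3, -1], so rank(T) ≤ 2.
These bounds meet, so rank(T) = 2.

2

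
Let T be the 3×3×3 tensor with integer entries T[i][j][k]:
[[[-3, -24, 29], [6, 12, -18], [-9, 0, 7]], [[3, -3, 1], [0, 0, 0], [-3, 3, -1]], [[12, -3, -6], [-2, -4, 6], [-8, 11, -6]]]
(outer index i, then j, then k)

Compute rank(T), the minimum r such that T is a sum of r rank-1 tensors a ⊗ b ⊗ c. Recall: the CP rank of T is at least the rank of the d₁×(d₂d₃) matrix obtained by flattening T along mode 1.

Lower bound: the mode-2 unfolding of T (rows indexed by j, columns by (i,k) = (0,0), (0,1), (0,2), (1,0), (1,1), (1,2), (2,0), (2,1), (2,2)) is [[-3, -24, 29, 3, -3, 1, 12, -3, -6], [6, 12, -18, 0, 0, 0, -2, -4, 6], [-9, 0, 7, -3, 3, -1, -8, 11, -6]].
There the 2×2 minor on rows j ∈ {0, 1}, columns (i,k) ∈ {(0,0), (0,1)} is det [[-3, -24], [6, 12]] = 108 ≠ 0, so this unfolding has rank ≥ 2; CP rank is at least every unfolding rank, so rank(T) ≥ 2. (This is only a lower bound: in general the CP rank may exceed every unfolding rank, so we still need to exhibit 2 rank-1 terms summing to T.)
Upper bound — finding two terms. Write S_k = T[:,:,k] for the frontal slices: S₀ = [[-3, 6, -9], [3, 0, -3], [12, -2, -8]], S₁ = [[-24, 12, 0], [-3, 0, 3], [-3, -4, 11]], S₂ = [[29, -18, 7], [1, 0, -1], [-6, 6, -6]].
If T = a₁ ⊗ b₁ ⊗ c₁ + a₂ ⊗ b₂ ⊗ c₂ then each S_k = c₁[k]·a₁b₁ᵀ + c₂[k]·a₂b₂ᵀ. S₀ and S₁ are linearly independent, so a₁b₁ᵀ and a₂b₂ᵀ must span the same plane of matrices: they are the rank-1 matrices of the form x·S₀ + y·S₁.
The 2×2 minor of x·S₀ + y·S₁ on rows {0,1}, columns {0,1} is −18·x² − 18·xy + 36·y² = (-18)·(x + 2·y)(x − y), vanishing at (x:y) = (2:-1) and (1:1).
M₁ = 2·S₀ − S₁ = [[18, 0, -18], [9, 0, -9], [27, 0, -27]] = 9·(2, 1, 3)(1, 0, -1)ᵀ and M₂ = S₀ + S₁ = [[-27, 18, -9], [0, 0, 0], [9, -6, 3]] = (-3)·(3, 0, -1)(3, -2, 1)ᵀ, so take a₁ = (2, 1, 3), b₁ = (1, 0, -1), a₂ = (3, 0, -1), b₂ = (3, -2, 1).
Each slice is an integer combination of E₁ = a₁b₁ᵀ and E₂ = a₂b₂ᵀ: S₀ = 3·E₁ − E₂, S₁ = −3·E₁ − 2·E₂, S₂ = E₁ + 3·E₂; reading off coefficients, c₁ = (3, -3, 1) and c₂ = (-1, -2, 3).
Hence T = (2, 1, 3) ⊗ (1, 0, -1) ⊗ (3, -3, 1) + (3, 0, -1) ⊗ (3, -2, 1) ⊗ (-1, -2, 3), so rank(T) ≤ 2.
These bounds meet, so rank(T) = 2.

2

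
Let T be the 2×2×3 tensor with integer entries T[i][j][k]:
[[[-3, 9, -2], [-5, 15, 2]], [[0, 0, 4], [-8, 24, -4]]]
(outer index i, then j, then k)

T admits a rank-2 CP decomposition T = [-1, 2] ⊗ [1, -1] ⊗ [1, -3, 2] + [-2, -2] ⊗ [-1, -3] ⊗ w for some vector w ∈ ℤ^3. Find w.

w = [-1, 3, 0]

Subtract the known terms from T to get the rank-1 residual R = [-2, -2] ⊗ [-1, -3] ⊗ w, so R[i,j,k] = a[i]·b[j]·w[k]. Pick indices with nonzero a[0]·b[0] = (-2)·(-1) = 2. Only the fibre through (0,0,·) is needed: R[0,0,:] = T[0,0,:] − Σₗ aₗ[0]bₗ[0]cₗ = [-3, 9, -2] − (-1)·(1)·[1, -3, 2] = [-2, 6, 0]. Then w[k] = R[0,0,k] / 2 for each k, giving w = [-2, 6, 0] / 2 = [-1, 3, 0].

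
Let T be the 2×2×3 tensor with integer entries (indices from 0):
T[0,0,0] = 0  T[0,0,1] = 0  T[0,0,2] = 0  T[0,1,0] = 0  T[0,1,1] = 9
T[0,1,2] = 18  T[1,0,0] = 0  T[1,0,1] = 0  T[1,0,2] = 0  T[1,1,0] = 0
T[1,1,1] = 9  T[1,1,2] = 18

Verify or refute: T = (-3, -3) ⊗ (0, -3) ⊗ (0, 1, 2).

Reconstruct entrywise from the claimed factors. For example, T[0,1,0] = 0 and Σₗ aₗ[0]bₗ[1]cₗ[0] = (-3)·(-3)·(0) = 0; checking all 12 entries, every one matches. The claim holds.

Yes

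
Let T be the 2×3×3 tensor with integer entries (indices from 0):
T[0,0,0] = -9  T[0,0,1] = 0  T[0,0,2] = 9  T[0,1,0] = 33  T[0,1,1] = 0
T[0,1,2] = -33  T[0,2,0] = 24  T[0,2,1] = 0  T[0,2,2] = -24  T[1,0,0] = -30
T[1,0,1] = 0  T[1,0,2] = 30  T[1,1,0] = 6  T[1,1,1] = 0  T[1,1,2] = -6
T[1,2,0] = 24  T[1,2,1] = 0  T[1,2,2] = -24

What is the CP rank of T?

2

Lower bound: the mode-2 unfolding of T (rows indexed by j, columns by (i,k) = (0,0), (0,1), (0,2), (1,0), (1,1), (1,2)) is [[-9, 0, 9, -30, 0, 30], [33, 0, -33, 6, 0, -6], [24, 0, -24, 24, 0, -24]].
There the 2×2 minor on rows j ∈ {0, 1}, columns (i,k) ∈ {(0,0), (1,0)} is det [[-9, -30], [33, 6]] = 936 ≠ 0, so this unfolding has rank ≥ 2; CP rank is at least every unfolding rank, so rank(T) ≥ 2. (This is only a lower bound: in general the CP rank may exceed every unfolding rank, so we still need to exhibit 2 rank-1 terms summing to T.)
Upper bound — finding two terms. Every mode-3 slice of T is a multiple of one matrix: T[:,:,k] = c[k]·M with c = (1, 0, -1) and M = [[-9, 33, 24], [-30, 6, 24]] (rows indexed by i, columns by j). So it suffices to write M as a sum of two rank-1 matrices.
Splitting M by its rows (i = 0, 1), M = (1, 0)(-9, 33, 24)ᵀ + (0, 1)(-30, 6, 24)ᵀ.
Hence T = (1, 0) ∘ (-9, 33, 24) ∘ (1, 0, -1) + (0, 1) ∘ (-30, 6, 24) ∘ (1, 0, -1), so rank(T) ≤ 2.
These bounds meet, so rank(T) = 2.
Check entry T[0,1,0] = 33: (1)·(33)·(1) + (0)·(6)·(1) = 33.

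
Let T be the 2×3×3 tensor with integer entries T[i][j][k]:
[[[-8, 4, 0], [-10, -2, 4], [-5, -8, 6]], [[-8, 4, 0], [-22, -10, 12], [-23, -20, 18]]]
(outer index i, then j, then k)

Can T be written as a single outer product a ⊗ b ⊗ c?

No

The mode-3 unfolding of T (rows indexed by k, columns by (i,j) = (0,0), (0,1), (0,2), (1,0), (1,1), (1,2)) is [[-8, -10, -5, -8, -22, -23], [4, -2, -8, 4, -10, -20], [0, 4, 6, 0, 12, 18]].
There the 2×2 minor on rows k ∈ {0, 1}, columns (i,j) ∈ {(0,0), (0,1)} is det [[-8, -10], [4, -2]] = 56 ≠ 0, so this unfolding has rank ≥ 2; CP rank is at least every unfolding rank, so rank(T) ≥ 2.
In particular rank(T) ≥ 2 > 1, so T is not rank-1.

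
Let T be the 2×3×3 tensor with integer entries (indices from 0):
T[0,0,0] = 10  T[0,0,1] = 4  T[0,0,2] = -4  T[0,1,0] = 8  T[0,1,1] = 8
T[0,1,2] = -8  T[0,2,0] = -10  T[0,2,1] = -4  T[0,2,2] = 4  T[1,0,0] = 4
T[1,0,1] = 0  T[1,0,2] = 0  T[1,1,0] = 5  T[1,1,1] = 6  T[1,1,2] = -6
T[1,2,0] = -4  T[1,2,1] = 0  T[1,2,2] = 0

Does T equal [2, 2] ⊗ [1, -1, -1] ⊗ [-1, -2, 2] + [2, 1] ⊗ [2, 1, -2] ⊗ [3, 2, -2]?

Yes

Reconstruct entrywise from the claimed factors. For example, T[0,2,0] = -10 and Σₗ aₗ[0]bₗ[2]cₗ[0] = (2)·(-1)·(-1) + (2)·(-2)·(3) = -10; checking all 18 entries, every one matches. The claim holds.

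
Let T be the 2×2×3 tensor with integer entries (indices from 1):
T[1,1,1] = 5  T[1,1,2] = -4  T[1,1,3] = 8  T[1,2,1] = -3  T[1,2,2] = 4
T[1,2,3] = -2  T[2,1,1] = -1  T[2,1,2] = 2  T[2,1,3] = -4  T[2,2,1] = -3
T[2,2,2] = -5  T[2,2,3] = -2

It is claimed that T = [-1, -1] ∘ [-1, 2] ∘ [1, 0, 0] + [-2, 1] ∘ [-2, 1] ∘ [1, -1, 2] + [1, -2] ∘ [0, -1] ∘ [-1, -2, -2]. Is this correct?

Reconstruct entrywise from the claimed factors. For example, T[1,1,3] = 8 and Σₗ aₗ[1]bₗ[1]cₗ[3] = (-1)·(-1)·(0) + (-2)·(-2)·(2) + (1)·(0)·(-2) = 8; checking all 12 entries, every one matches. The claim holds.

Yes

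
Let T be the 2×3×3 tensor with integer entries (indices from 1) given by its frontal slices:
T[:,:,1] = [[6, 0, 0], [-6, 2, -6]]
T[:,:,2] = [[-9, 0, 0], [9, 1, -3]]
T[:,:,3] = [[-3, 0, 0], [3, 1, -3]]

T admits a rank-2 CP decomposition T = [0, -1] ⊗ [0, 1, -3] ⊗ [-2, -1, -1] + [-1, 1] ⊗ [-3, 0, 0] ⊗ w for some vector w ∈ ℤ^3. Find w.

w = [2, -3, -1]

Subtract the known terms from T to get the rank-1 residual R = [-1, 1] ⊗ [-3, 0, 0] ⊗ w, so R[i,j,k] = a[i]·b[j]·w[k]. Pick indices with nonzero a[1]·b[1] = (-1)·(-3) = 3. Only the fibre through (1,1,·) is needed: R[1,1,:] = T[1,1,:] − Σₗ aₗ[1]bₗ[1]cₗ = [6, -9, -3] − (0)·(0)·[-2, -1, -1] = [6, -9, -3]. Then w[k] = R[1,1,k] / 3 for each k, giving w = [6, -9, -3] / 3 = [2, -3, -1].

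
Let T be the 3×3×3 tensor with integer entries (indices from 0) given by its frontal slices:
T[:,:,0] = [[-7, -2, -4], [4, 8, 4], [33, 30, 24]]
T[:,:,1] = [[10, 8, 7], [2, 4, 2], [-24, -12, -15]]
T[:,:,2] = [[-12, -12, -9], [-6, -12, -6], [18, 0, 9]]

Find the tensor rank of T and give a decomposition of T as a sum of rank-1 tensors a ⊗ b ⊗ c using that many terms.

Lower bound: the mode-2 unfolding of T (rows indexed by j, columns by (i,k) = (0,0), (0,1), (0,2), (1,0), (1,1), (1,2), (2,0), (2,1), (2,2)) is [[-7, 10, -12, 4, 2, -6, 33, -24, 18], [-2, 8, -12, 8, 4, -12, 30, -12, 0], [-4, 7, -9, 4, 2, -6, 24, -15, 9]].
There the 2×2 minor on rows j ∈ {0, 1}, columns (i,k) ∈ {(0,0), (0,1)} is det [[-7, 10], [-2, 8]] = -36 ≠ 0, so this unfolding has rank ≥ 2; CP rank is at least every unfolding rank, so rank(T) ≥ 2. (This is only a lower bound: in general the CP rank may exceed every unfolding rank, so we still need to exhibit 2 rank-1 terms summing to T.)
Upper bound — finding two terms. Write S_k = T[:,:,k] for the frontal slices: S₀ = [[-7, -2, -4], [4, 8, 4], [33, 30, 24]], S₁ = [[10, 8, 7], [2, 4, 2], [-24, -12, -15]], S₂ = [[-12, -12, -9], [-6, -12, -6], [18, 0, 9]].
If T = a₁ ⊗ b₁ ⊗ c₁ + a₂ ⊗ b₂ ⊗ c₂ then each S_k = c₁[k]·a₁b₁ᵀ + c₂[k]·a₂b₂ᵀ. S₀ and S₁ are linearly independent, so a₁b₁ᵀ and a₂b₂ᵀ must span the same plane of matrices: they are the rank-1 matrices of the form x·S₀ + y·S₁.
The 2×2 minor of x·S₀ + y·S₁ on rows {0,1}, columns {0,1} is −48·x² + 24·xy + 24·y² = (-24)·(x − y)(2·x + y), vanishing at (x:y) = (1:1) and (1:-2).
M₁ = S₀ + S₁ = [[3, 6, 3], [6, 12, 6], [9, 18, 9]] = 3·[1, 2, 3][1, 2, 1]ᵀ and M₂ = S₀ − 2·S₁ = [[-27, -18, -18], [0, 0, 0], [81, 54, 54]] = (-9)·[1, 0, -3][3, 2, 2]ᵀ, so take a₁ = [1, 2, 3], b₁ = [1, 2, 1], a₂ = [1, 0, -3], b₂ = [3, 2, 2].
Each slice is an integer combination of E₁ = a₁b₁ᵀ and E₂ = a₂b₂ᵀ: S₀ = 2·E₁ − 3·E₂, S₁ = E₁ + 3·E₂, S₂ = −3·E₁ − 3·E₂; reading off coefficients, c₁ = [2, 1, -3] and c₂ = [-3, 3, -3].
Hence T = [1, 2, 3] ⊗ [1, 2, 1] ⊗ [2, 1, -3] + [1, 0, -3] ⊗ [3, 2, 2] ⊗ [-3, 3, -3], so rank(T) ≤ 2.
These bounds meet, so rank(T) = 2.

rank(T) = 2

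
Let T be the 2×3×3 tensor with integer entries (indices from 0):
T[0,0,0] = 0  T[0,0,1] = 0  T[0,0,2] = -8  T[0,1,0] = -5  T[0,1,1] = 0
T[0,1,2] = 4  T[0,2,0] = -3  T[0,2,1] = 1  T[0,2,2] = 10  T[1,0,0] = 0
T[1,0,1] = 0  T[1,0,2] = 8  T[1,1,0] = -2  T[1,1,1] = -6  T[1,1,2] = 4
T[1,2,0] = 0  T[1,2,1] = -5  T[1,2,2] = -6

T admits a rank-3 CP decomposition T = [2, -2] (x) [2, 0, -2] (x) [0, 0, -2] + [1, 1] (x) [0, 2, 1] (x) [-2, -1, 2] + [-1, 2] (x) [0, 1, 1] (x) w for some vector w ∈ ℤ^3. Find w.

Subtract the known terms from T to get the rank-1 residual R = [-1, 2] (x) [0, 1, 1] (x) w, so R[i,j,k] = a[i]·b[j]·w[k]. Pick indices with nonzero a[0]·b[1] = (-1)·(1) = -1. Only the fibre through (0,1,·) is needed: R[0,1,:] = T[0,1,:] − Σₗ aₗ[0]bₗ[1]cₗ = [-5, 0, 4] − (2)·(0)·[0, 0, -2] − (1)·(2)·[-2, -1, 2] = [-1, 2, 0]. Then w[k] = R[0,1,k] / -1 for each k, giving w = [-1, 2, 0] / -1 = [1, -2, 0].

w = [1, -2, 0]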